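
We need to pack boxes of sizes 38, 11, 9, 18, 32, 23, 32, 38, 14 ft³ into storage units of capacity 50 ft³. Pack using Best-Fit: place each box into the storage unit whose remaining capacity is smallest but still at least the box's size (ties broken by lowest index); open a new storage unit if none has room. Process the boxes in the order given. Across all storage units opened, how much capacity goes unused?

Put 38 ft³ in storage unit 1; 12 ft³ remain.
Put 11 ft³ in storage unit 1; 1 ft³ remain.
Put 9 ft³ in storage unit 2; 41 ft³ remain.
Put 18 ft³ in storage unit 2; 23 ft³ remain.
Put 32 ft³ in storage unit 3; 18 ft³ remain.
Put 23 ft³ in storage unit 2; 0 ft³ remain.
Put 32 ft³ in storage unit 4; 18 ft³ remain.
Put 38 ft³ in storage unit 5; 12 ft³ remain.
Put 14 ft³ in storage unit 3; 4 ft³ remain.
5 storage units × 50 ft³ = 250 ft³; used 215 ft³; unused 35 ft³.

35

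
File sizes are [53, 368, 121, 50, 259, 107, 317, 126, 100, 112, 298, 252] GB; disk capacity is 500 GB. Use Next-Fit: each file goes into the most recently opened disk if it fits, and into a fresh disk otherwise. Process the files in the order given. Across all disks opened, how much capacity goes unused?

837

disk 1: place 53 GB, 447 GB left
disk 1: place 368 GB, 79 GB left
disk 2: place 121 GB, 379 GB left
disk 2: place 50 GB, 329 GB left
disk 2: place 259 GB, 70 GB left
disk 3: place 107 GB, 393 GB left
disk 3: place 317 GB, 76 GB left
disk 4: place 126 GB, 374 GB left
disk 4: place 100 GB, 274 GB left
disk 4: place 112 GB, 162 GB left
disk 5: place 298 GB, 202 GB left
disk 6: place 252 GB, 248 GB left
6 disks × 500 GB = 3000 GB; used 2163 GB; unused 837 GB.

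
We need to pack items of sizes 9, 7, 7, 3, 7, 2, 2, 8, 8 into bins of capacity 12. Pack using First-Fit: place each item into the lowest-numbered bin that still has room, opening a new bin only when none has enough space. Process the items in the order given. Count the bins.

Put 9 in bin 1; 3 remain.
Put 7 in bin 2; 5 remain.
Put 7 in bin 3; 5 remain.
Put 3 in bin 1; 0 remain.
Put 7 in bin 4; 5 remain.
Put 2 in bin 2; 3 remain.
Put 2 in bin 2; 1 remain.
Put 8 in bin 5; 4 remain.
Put 8 in bin 6; 4 remain.

6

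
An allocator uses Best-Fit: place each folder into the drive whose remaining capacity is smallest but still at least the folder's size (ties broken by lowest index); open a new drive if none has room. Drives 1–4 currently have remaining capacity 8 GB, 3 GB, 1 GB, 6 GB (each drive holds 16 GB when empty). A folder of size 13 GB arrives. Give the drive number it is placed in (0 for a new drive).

0

No drive has ≥ 13 GB free, so a new drive is opened.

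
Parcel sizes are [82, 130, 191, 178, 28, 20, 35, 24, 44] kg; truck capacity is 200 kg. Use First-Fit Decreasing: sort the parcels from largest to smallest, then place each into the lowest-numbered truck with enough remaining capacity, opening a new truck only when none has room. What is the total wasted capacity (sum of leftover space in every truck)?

68

Sorted descending: 191, 178, 130, 82, 44, 35, 28, 24, 20.
191 kg → truck 1 (remaining 9 kg)
178 kg → truck 2 (remaining 22 kg)
130 kg → truck 3 (remaining 70 kg)
82 kg → truck 4 (remaining 118 kg)
44 kg → truck 3 (remaining 26 kg)
35 kg → truck 4 (remaining 83 kg)
28 kg → truck 4 (remaining 55 kg)
24 kg → truck 3 (remaining 2 kg)
20 kg → truck 2 (remaining 2 kg)
4 trucks × 200 kg = 800 kg; used 732 kg; unused 68 kg.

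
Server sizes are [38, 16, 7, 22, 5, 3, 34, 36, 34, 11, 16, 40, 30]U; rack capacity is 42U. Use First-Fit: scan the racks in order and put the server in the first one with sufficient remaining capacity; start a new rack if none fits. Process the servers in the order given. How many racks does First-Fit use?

8

rack 1: place 38U, 4U left
rack 2: place 16U, 26U left
rack 2: place 7U, 19U left
rack 3: place 22U, 20U left
rack 2: place 5U, 14U left
rack 1: place 3U, 1U left
rack 4: place 34U, 8U left
rack 5: place 36U, 6U left
rack 6: place 34U, 8U left
rack 2: place 11U, 3U left
rack 3: place 16U, 4U left
rack 7: place 40U, 2U left
rack 8: place 30U, 12U left
Final racks: [38,3] [16,7,5,11] [22,16] [34] [36] [34] [40] [30].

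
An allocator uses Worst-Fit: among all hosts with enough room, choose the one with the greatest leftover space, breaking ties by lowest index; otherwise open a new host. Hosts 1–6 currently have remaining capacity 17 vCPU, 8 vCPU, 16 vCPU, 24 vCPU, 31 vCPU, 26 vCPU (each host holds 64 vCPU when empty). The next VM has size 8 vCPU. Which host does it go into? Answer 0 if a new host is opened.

Hosts with room: host 1 (17 vCPU), host 2 (8 vCPU), host 3 (16 vCPU), host 4 (24 vCPU), host 5 (31 vCPU), host 6 (26 vCPU).
Most room is host 5 with 31 vCPU free.

5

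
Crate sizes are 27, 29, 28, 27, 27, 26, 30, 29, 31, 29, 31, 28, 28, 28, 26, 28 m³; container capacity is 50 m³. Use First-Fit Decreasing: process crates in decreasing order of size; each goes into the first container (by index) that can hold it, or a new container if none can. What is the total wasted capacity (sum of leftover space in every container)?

Sorted descending: 31, 31, 30, 29, 29, 29, 28, 28, 28, 28, 28, 27, 27, 27, 26, 26.
container 1: place 31 m³, 19 m³ left
container 2: place 31 m³, 19 m³ left
container 3: place 30 m³, 20 m³ left
container 4: place 29 m³, 21 m³ left
container 5: place 29 m³, 21 m³ left
container 6: place 29 m³, 21 m³ left
container 7: place 28 m³, 22 m³ left
container 8: place 28 m³, 22 m³ left
container 9: place 28 m³, 22 m³ left
container 10: place 28 m³, 22 m³ left
container 11: place 28 m³, 22 m³ left
container 12: place 27 m³, 23 m³ left
container 13: place 27 m³, 23 m³ left
container 14: place 27 m³, 23 m³ left
container 15: place 26 m³, 24 m³ left
container 16: place 26 m³, 24 m³ left
16 containers × 50 m³ = 800 m³; used 452 m³; unused 348 m³.

348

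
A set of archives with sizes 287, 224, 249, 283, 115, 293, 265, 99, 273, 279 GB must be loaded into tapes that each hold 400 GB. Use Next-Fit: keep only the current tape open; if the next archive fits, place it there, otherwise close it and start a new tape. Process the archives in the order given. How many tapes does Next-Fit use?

tape 1: place 287 GB, 113 GB left
tape 2: place 224 GB, 176 GB left
tape 3: place 249 GB, 151 GB left
tape 4: place 283 GB, 117 GB left
tape 4: place 115 GB, 2 GB left
tape 5: place 293 GB, 107 GB left
tape 6: place 265 GB, 135 GB left
tape 6: place 99 GB, 36 GB left
tape 7: place 273 GB, 127 GB left
tape 8: place 279 GB, 121 GB left
Final tapes: [287] [224] [249] [283,115] [293] [265,99] [273] [279].

8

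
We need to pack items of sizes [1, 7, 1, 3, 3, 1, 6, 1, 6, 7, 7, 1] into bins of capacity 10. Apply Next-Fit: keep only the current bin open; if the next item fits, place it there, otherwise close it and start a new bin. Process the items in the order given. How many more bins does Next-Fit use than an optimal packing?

1

Next-Fit: [1,7,1] [3,3,1] [6,1] [6] [7] [7,1] → 6 bins.
Total size 44; any packing needs at least ⌈44/10⌉ = 5 bins.
An optimal packing achieves that bound: [7,3] [7,3] [7,1,1,1] [6,1,1] [6] → 5 bins.
Excess: 6 − 5 = 1.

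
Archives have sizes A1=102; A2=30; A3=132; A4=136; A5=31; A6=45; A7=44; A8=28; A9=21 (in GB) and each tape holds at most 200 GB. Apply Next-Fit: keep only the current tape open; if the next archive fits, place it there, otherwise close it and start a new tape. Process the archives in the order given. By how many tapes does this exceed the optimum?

Next-Fit: [102,30] [132] [136,31] [45,44,28,21] → 4 tapes.
Total size 569 GB; any packing needs at least ⌈569/200⌉ = 3 tapes.
An optimal packing achieves that bound: [136,45] [132,44,21] [102,31,30,28] → 3 tapes.
Excess: 4 − 3 = 1.

1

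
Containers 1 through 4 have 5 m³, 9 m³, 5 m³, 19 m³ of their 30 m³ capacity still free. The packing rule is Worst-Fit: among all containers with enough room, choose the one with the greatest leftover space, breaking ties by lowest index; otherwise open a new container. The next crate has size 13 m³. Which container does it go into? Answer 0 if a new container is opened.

Containers with room: container 4 (19 m³).
Most room is container 4 with 19 m³ free.

4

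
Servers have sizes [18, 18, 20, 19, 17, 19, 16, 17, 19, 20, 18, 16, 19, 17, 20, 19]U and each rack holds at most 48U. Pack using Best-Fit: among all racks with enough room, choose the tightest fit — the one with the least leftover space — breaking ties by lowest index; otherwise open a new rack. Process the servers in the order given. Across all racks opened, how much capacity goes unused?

Put 18U in rack 1; 30U remain.
Put 18U in rack 1; 12U remain.
Put 20U in rack 2; 28U remain.
Put 19U in rack 2; 9U remain.
Put 17U in rack 3; 31U remain.
Put 19U in rack 3; 12U remain.
Put 16U in rack 4; 32U remain.
Put 17U in rack 4; 15U remain.
Put 19U in rack 5; 29U remain.
Put 20U in rack 5; 9U remain.
Put 18U in rack 6; 30U remain.
Put 16U in rack 6; 14U remain.
Put 19U in rack 7; 29U remain.
Put 17U in rack 7; 12U remain.
Put 20U in rack 8; 28U remain.
Put 19U in rack 8; 9U remain.
8 racks × 48U = 384U; used 292U; unused 92U.

92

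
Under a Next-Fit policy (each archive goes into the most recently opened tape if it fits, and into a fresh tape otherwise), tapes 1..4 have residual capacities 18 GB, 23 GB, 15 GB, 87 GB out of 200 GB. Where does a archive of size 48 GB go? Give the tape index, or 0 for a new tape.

Next-Fit only looks at tape 4, which has 87 GB free.
48 GB fits there.

4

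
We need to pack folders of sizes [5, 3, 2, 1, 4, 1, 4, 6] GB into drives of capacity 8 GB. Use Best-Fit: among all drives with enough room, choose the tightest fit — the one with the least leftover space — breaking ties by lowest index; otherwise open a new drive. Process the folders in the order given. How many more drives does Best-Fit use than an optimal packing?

Best-Fit: [5,3] [2,1,4,1] [4] [6] → 4 drives.
Total size 26 GB; any packing needs at least ⌈26/8⌉ = 4 drives.
So 4 is already optimal.

0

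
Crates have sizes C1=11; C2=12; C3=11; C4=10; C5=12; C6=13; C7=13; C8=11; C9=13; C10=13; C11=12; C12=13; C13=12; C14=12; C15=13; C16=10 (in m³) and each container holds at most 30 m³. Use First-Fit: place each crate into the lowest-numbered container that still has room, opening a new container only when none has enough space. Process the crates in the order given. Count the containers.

C1 (11 m³) → container 1 (remaining 19 m³)
C2 (12 m³) → container 1 (remaining 7 m³)
C3 (11 m³) → container 2 (remaining 19 m³)
C4 (10 m³) → container 2 (remaining 9 m³)
C5 (12 m³) → container 3 (remaining 18 m³)
C6 (13 m³) → container 3 (remaining 5 m³)
C7 (13 m³) → container 4 (remaining 17 m³)
C8 (11 m³) → container 4 (remaining 6 m³)
C9 (13 m³) → container 5 (remaining 17 m³)
C10 (13 m³) → container 5 (remaining 4 m³)
C11 (12 m³) → container 6 (remaining 18 m³)
C12 (13 m³) → container 6 (remaining 5 m³)
C13 (12 m³) → container 7 (remaining 18 m³)
C14 (12 m³) → container 7 (remaining 6 m³)
C15 (13 m³) → container 8 (remaining 17 m³)
C16 (10 m³) → container 8 (remaining 7 m³)
Final containers: [11,12] [11,10] [12,13] [13,11] [13,13] [12,13] [12,12] [13,10].

8 containers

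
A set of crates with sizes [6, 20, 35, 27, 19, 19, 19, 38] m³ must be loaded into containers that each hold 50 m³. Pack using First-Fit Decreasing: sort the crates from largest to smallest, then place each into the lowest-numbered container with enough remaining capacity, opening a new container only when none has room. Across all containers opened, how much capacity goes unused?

Sorted descending: 38, 35, 27, 20, 19, 19, 19, 6.
Put 38 m³ in container 1; 12 m³ remain.
Put 35 m³ in container 2; 15 m³ remain.
Put 27 m³ in container 3; 23 m³ remain.
Put 20 m³ in container 3; 3 m³ remain.
Put 19 m³ in container 4; 31 m³ remain.
Put 19 m³ in container 4; 12 m³ remain.
Put 19 m³ in container 5; 31 m³ remain.
Put 6 m³ in container 1; 6 m³ remain.
5 containers × 50 m³ = 250 m³; used 183 m³; unused 67 m³.

67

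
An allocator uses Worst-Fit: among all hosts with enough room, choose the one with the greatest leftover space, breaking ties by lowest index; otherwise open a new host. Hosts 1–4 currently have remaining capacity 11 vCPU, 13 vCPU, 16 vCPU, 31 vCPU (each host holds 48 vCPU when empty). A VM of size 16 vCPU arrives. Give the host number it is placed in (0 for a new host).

4

Hosts with room: host 3 (16 vCPU), host 4 (31 vCPU).
Most room is host 4 with 31 vCPU free.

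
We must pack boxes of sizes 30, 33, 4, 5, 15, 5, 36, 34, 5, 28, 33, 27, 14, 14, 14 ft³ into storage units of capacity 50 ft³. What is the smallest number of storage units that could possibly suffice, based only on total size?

Total size = 30 + 33 + 4 + 5 + 15 + 5 + 36 + 34 + 5 + 28 + 33 + 27 + 14 + 14 + 14 = 297 ft³.
⌈297 / 50⌉ = 6.

6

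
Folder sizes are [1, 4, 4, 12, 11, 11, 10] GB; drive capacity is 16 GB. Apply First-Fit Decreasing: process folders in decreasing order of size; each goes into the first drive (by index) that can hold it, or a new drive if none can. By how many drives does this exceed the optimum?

0

First-Fit Decreasing: [12,4] [11,4,1] [11] [10] → 4 drives.
Total size 53 GB; any packing needs at least ⌈53/16⌉ = 4 drives.
So 4 is already optimal.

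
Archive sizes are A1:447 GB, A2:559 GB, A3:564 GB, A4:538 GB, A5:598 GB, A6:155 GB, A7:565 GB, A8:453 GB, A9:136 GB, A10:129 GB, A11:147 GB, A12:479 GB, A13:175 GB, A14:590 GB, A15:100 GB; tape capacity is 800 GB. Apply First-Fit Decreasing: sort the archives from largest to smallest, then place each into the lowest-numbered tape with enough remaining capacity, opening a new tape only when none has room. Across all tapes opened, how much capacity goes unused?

1565

Sorted descending: 598, 590, 565, 564, 559, 538, 479, 453, 447, 175, 155, 147, 136, 129, 100.
tape 1: place 598 GB, 202 GB left
tape 2: place 590 GB, 210 GB left
tape 3: place 565 GB, 235 GB left
tape 4: place 564 GB, 236 GB left
tape 5: place 559 GB, 241 GB left
tape 6: place 538 GB, 262 GB left
tape 7: place 479 GB, 321 GB left
tape 8: place 453 GB, 347 GB left
tape 9: place 447 GB, 353 GB left
tape 1: place 175 GB, 27 GB left
tape 2: place 155 GB, 55 GB left
tape 3: place 147 GB, 88 GB left
tape 4: place 136 GB, 100 GB left
tape 5: place 129 GB, 112 GB left
tape 4: place 100 GB, 0 GB left
9 tapes × 800 GB = 7200 GB; used 5635 GB; unused 1565 GB.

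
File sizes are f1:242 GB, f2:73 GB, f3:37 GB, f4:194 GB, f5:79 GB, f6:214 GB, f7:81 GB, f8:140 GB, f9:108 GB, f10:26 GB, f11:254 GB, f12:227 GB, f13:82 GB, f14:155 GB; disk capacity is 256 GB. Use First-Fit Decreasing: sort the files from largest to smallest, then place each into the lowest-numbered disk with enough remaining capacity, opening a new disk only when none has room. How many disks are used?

8

Sorted descending: 254, 242, 227, 214, 194, 155, 140, 108, 82, 81, 79, 73, 37, 26.
Put 254 GB in disk 1; 2 GB remain.
Put 242 GB in disk 2; 14 GB remain.
Put 227 GB in disk 3; 29 GB remain.
Put 214 GB in disk 4; 42 GB remain.
Put 194 GB in disk 5; 62 GB remain.
Put 155 GB in disk 6; 101 GB remain.
Put 140 GB in disk 7; 116 GB remain.
Put 108 GB in disk 7; 8 GB remain.
Put 82 GB in disk 6; 19 GB remain.
Put 81 GB in disk 8; 175 GB remain.
Put 79 GB in disk 8; 96 GB remain.
Put 73 GB in disk 8; 23 GB remain.
Put 37 GB in disk 4; 5 GB remain.
Put 26 GB in disk 3; 3 GB remain.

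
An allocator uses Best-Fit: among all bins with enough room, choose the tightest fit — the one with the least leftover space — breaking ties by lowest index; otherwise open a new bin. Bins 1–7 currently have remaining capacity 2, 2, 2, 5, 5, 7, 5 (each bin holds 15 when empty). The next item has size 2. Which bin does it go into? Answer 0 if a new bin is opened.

Bins with room: bin 1 (2), bin 2 (2), bin 3 (2), bin 4 (5), bin 5 (5), bin 6 (7), bin 7 (5).
Tightest fit is bin 1 with 2 free.

1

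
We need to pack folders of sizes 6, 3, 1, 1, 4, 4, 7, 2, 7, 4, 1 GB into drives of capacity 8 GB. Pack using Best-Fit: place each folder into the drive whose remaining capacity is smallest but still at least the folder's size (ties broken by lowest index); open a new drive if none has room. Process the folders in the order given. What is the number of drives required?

6 drives

Put 6 GB in drive 1; 2 GB remain.
Put 3 GB in drive 2; 5 GB remain.
Put 1 GB in drive 1; 1 GB remain.
Put 1 GB in drive 1; 0 GB remain.
Put 4 GB in drive 2; 1 GB remain.
Put 4 GB in drive 3; 4 GB remain.
Put 7 GB in drive 4; 1 GB remain.
Put 2 GB in drive 3; 2 GB remain.
Put 7 GB in drive 5; 1 GB remain.
Put 4 GB in drive 6; 4 GB remain.
Put 1 GB in drive 2; 0 GB remain.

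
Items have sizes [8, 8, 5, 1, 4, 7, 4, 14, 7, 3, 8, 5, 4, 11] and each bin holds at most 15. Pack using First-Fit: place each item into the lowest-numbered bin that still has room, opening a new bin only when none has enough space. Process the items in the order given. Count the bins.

7 bins

Put 8 in bin 1; 7 remain.
Put 8 in bin 2; 7 remain.
Put 5 in bin 1; 2 remain.
Put 1 in bin 1; 1 remain.
Put 4 in bin 2; 3 remain.
Put 7 in bin 3; 8 remain.
Put 4 in bin 3; 4 remain.
Put 14 in bin 4; 1 remain.
Put 7 in bin 5; 8 remain.
Put 3 in bin 2; 0 remain.
Put 8 in bin 5; 0 remain.
Put 5 in bin 6; 10 remain.
Put 4 in bin 3; 0 remain.
Put 11 in bin 7; 4 remain.
Final bins: [8,5,1] [8,4,3] [7,4,4] [14] [7,8] [5] [11].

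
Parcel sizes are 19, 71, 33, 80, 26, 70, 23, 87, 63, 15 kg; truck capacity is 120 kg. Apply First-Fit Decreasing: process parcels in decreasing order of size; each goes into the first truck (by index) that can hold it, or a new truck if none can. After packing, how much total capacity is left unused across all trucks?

Sorted descending: 87, 80, 71, 70, 63, 33, 26, 23, 19, 15.
truck 1: place 87 kg, 33 kg left
truck 2: place 80 kg, 40 kg left
truck 3: place 71 kg, 49 kg left
truck 4: place 70 kg, 50 kg left
truck 5: place 63 kg, 57 kg left
truck 1: place 33 kg, 0 kg left
truck 2: place 26 kg, 14 kg left
truck 3: place 23 kg, 26 kg left
truck 3: place 19 kg, 7 kg left
truck 4: place 15 kg, 35 kg left
5 trucks × 120 kg = 600 kg; used 487 kg; unused 113 kg.

113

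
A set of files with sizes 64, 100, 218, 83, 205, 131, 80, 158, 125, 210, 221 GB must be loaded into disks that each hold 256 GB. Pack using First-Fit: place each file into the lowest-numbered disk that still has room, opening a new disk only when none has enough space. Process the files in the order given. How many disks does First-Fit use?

8

disk 1: place 64 GB, 192 GB left
disk 1: place 100 GB, 92 GB left
disk 2: place 218 GB, 38 GB left
disk 1: place 83 GB, 9 GB left
disk 3: place 205 GB, 51 GB left
disk 4: place 131 GB, 125 GB left
disk 4: place 80 GB, 45 GB left
disk 5: place 158 GB, 98 GB left
disk 6: place 125 GB, 131 GB left
disk 7: place 210 GB, 46 GB left
disk 8: place 221 GB, 35 GB left
Final disks: [64,100,83] [218] [205] [131,80] [158] [125] [210] [221].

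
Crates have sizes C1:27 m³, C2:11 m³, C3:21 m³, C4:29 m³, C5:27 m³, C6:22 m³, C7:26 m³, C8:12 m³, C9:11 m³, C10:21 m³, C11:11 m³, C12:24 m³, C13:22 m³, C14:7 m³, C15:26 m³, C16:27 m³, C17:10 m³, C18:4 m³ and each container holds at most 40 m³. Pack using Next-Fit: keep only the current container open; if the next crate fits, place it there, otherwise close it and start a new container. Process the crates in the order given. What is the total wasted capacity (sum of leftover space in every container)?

142

container 1: place C1 (27 m³), 13 m³ left
container 1: place C2 (11 m³), 2 m³ left
container 2: place C3 (21 m³), 19 m³ left
container 3: place C4 (29 m³), 11 m³ left
container 4: place C5 (27 m³), 13 m³ left
container 5: place C6 (22 m³), 18 m³ left
container 6: place C7 (26 m³), 14 m³ left
container 6: place C8 (12 m³), 2 m³ left
container 7: place C9 (11 m³), 29 m³ left
container 7: place C10 (21 m³), 8 m³ left
container 8: place C11 (11 m³), 29 m³ left
container 8: place C12 (24 m³), 5 m³ left
container 9: place C13 (22 m³), 18 m³ left
container 9: place C14 (7 m³), 11 m³ left
container 10: place C15 (26 m³), 14 m³ left
container 11: place C16 (27 m³), 13 m³ left
container 11: place C17 (10 m³), 3 m³ left
container 12: place C18 (4 m³), 36 m³ left
12 containers × 40 m³ = 480 m³; used 338 m³; unused 142 m³.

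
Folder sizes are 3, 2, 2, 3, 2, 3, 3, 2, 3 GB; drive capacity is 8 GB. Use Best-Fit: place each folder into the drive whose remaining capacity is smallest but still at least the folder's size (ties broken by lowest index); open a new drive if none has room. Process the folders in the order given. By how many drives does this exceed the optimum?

0

Best-Fit: [3,2,2] [3,2,3] [3,2,3] → 3 drives.
Total size 23 GB; any packing needs at least ⌈23/8⌉ = 3 drives.
So 3 is already optimal.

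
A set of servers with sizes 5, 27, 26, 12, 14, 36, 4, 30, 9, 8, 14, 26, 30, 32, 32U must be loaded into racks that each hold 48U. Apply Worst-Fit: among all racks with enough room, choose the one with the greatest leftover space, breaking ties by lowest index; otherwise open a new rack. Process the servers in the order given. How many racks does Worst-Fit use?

8

Put 5U in rack 1; 43U remain.
Put 27U in rack 1; 16U remain.
Put 26U in rack 2; 22U remain.
Put 12U in rack 2; 10U remain.
Put 14U in rack 1; 2U remain.
Put 36U in rack 3; 12U remain.
Put 4U in rack 3; 8U remain.
Put 30U in rack 4; 18U remain.
Put 9U in rack 4; 9U remain.
Put 8U in rack 2; 2U remain.
Put 14U in rack 5; 34U remain.
Put 26U in rack 5; 8U remain.
Put 30U in rack 6; 18U remain.
Put 32U in rack 7; 16U remain.
Put 32U in rack 8; 16U remain.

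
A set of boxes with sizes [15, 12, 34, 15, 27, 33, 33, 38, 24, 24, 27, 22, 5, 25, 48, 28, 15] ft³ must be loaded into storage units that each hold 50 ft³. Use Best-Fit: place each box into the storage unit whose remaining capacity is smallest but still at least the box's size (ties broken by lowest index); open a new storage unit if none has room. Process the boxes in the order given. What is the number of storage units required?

storage unit 1: place 15 ft³, 35 ft³ left
storage unit 1: place 12 ft³, 23 ft³ left
storage unit 2: place 34 ft³, 16 ft³ left
storage unit 2: place 15 ft³, 1 ft³ left
storage unit 3: place 27 ft³, 23 ft³ left
storage unit 4: place 33 ft³, 17 ft³ left
storage unit 5: place 33 ft³, 17 ft³ left
storage unit 6: place 38 ft³, 12 ft³ left
storage unit 7: place 24 ft³, 26 ft³ left
storage unit 7: place 24 ft³, 2 ft³ left
storage unit 8: place 27 ft³, 23 ft³ left
storage unit 1: place 22 ft³, 1 ft³ left
storage unit 6: place 5 ft³, 7 ft³ left
storage unit 9: place 25 ft³, 25 ft³ left
storage unit 10: place 48 ft³, 2 ft³ left
storage unit 11: place 28 ft³, 22 ft³ left
storage unit 4: place 15 ft³, 2 ft³ left

11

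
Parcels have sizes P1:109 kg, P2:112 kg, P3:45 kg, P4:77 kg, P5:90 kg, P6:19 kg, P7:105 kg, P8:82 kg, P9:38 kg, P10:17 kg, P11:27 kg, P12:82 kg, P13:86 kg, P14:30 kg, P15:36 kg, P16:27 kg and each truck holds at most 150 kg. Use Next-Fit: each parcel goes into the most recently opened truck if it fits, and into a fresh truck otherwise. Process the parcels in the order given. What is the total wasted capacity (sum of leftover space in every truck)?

368

Put P1 (109 kg) in truck 1; 41 kg remain.
Put P2 (112 kg) in truck 2; 38 kg remain.
Put P3 (45 kg) in truck 3; 105 kg remain.
Put P4 (77 kg) in truck 3; 28 kg remain.
Put P5 (90 kg) in truck 4; 60 kg remain.
Put P6 (19 kg) in truck 4; 41 kg remain.
Put P7 (105 kg) in truck 5; 45 kg remain.
Put P8 (82 kg) in truck 6; 68 kg remain.
Put P9 (38 kg) in truck 6; 30 kg remain.
Put P10 (17 kg) in truck 6; 13 kg remain.
Put P11 (27 kg) in truck 7; 123 kg remain.
Put P12 (82 kg) in truck 7; 41 kg remain.
Put P13 (86 kg) in truck 8; 64 kg remain.
Put P14 (30 kg) in truck 8; 34 kg remain.
Put P15 (36 kg) in truck 9; 114 kg remain.
Put P16 (27 kg) in truck 9; 87 kg remain.
9 trucks × 150 kg = 1350 kg; used 982 kg; unused 368 kg.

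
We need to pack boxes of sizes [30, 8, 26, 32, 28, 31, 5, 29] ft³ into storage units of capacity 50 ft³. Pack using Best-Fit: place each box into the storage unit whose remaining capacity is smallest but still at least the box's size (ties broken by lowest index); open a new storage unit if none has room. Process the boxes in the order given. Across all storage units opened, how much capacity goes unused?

Put 30 ft³ in storage unit 1; 20 ft³ remain.
Put 8 ft³ in storage unit 1; 12 ft³ remain.
Put 26 ft³ in storage unit 2; 24 ft³ remain.
Put 32 ft³ in storage unit 3; 18 ft³ remain.
Put 28 ft³ in storage unit 4; 22 ft³ remain.
Put 31 ft³ in storage unit 5; 19 ft³ remain.
Put 5 ft³ in storage unit 1; 7 ft³ remain.
Put 29 ft³ in storage unit 6; 21 ft³ remain.
6 storage units × 50 ft³ = 300 ft³; used 189 ft³; unused 111 ft³.

111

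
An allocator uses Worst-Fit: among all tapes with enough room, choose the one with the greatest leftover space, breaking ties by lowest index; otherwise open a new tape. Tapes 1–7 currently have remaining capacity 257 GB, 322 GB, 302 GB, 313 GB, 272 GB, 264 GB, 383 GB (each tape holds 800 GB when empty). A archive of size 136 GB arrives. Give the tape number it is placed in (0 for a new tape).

Tapes with room: tape 1 (257 GB), tape 2 (322 GB), tape 3 (302 GB), tape 4 (313 GB), tape 5 (272 GB), tape 6 (264 GB), tape 7 (383 GB).
Most room is tape 7 with 383 GB free.

7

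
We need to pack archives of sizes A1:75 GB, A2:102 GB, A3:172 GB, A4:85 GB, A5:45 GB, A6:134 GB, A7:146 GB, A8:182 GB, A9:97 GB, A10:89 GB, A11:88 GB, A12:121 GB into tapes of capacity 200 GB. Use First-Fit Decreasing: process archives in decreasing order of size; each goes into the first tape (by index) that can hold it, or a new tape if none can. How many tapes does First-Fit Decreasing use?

8 tapes

Sorted descending: 182, 172, 146, 134, 121, 102, 97, 89, 88, 85, 75, 45.
Put 182 GB in tape 1; 18 GB remain.
Put 172 GB in tape 2; 28 GB remain.
Put 146 GB in tape 3; 54 GB remain.
Put 134 GB in tape 4; 66 GB remain.
Put 121 GB in tape 5; 79 GB remain.
Put 102 GB in tape 6; 98 GB remain.
Put 97 GB in tape 6; 1 GB remain.
Put 89 GB in tape 7; 111 GB remain.
Put 88 GB in tape 7; 23 GB remain.
Put 85 GB in tape 8; 115 GB remain.
Put 75 GB in tape 5; 4 GB remain.
Put 45 GB in tape 3; 9 GB remain.
Final tapes: [182] [172] [146,45] [134] [121,75] [102,97] [89,88] [85].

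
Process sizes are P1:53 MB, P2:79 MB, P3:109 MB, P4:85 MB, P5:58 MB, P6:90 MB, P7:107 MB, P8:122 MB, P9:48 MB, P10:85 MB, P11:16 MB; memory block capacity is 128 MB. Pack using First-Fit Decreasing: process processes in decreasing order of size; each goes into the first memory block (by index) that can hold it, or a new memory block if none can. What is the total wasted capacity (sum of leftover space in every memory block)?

172

Sorted descending: 122, 109, 107, 90, 85, 85, 79, 58, 53, 48, 16.
122 MB → memory block 1 (remaining 6 MB)
109 MB → memory block 2 (remaining 19 MB)
107 MB → memory block 3 (remaining 21 MB)
90 MB → memory block 4 (remaining 38 MB)
85 MB → memory block 5 (remaining 43 MB)
85 MB → memory block 6 (remaining 43 MB)
79 MB → memory block 7 (remaining 49 MB)
58 MB → memory block 8 (remaining 70 MB)
53 MB → memory block 8 (remaining 17 MB)
48 MB → memory block 7 (remaining 1 MB)
16 MB → memory block 2 (remaining 3 MB)
8 memory blocks × 128 MB = 1024 MB; used 852 MB; unused 172 MB.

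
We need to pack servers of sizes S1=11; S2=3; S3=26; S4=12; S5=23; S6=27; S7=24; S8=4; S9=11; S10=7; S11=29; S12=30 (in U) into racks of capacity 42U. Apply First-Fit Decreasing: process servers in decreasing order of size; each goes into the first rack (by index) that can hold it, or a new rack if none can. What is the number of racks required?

Sorted descending: 30, 29, 27, 26, 24, 23, 12, 11, 11, 7, 4, 3.
rack 1: place 30U, 12U left
rack 2: place 29U, 13U left
rack 3: place 27U, 15U left
rack 4: place 26U, 16U left
rack 5: place 24U, 18U left
rack 6: place 23U, 19U left
rack 1: place 12U, 0U left
rack 2: place 11U, 2U left
rack 3: place 11U, 4U left
rack 4: place 7U, 9U left
rack 3: place 4U, 0U left
rack 4: place 3U, 6U left

6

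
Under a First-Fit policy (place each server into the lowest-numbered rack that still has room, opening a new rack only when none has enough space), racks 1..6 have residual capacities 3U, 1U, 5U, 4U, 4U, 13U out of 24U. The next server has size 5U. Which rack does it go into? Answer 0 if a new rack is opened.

3

Racks with room: rack 3 (5U), rack 6 (13U).
The first with room is rack 3.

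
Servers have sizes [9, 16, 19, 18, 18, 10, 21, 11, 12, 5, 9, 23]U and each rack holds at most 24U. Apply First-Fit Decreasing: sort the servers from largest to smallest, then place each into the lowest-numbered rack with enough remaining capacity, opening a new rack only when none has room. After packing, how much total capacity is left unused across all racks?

45

Sorted descending: 23, 21, 19, 18, 18, 16, 12, 11, 10, 9, 9, 5.
rack 1: place 23U, 1U left
rack 2: place 21U, 3U left
rack 3: place 19U, 5U left
rack 4: place 18U, 6U left
rack 5: place 18U, 6U left
rack 6: place 16U, 8U left
rack 7: place 12U, 12U left
rack 7: place 11U, 1U left
rack 8: place 10U, 14U left
rack 8: place 9U, 5U left
rack 9: place 9U, 15U left
rack 3: place 5U, 0U left
9 racks × 24U = 216U; used 171U; unused 45U.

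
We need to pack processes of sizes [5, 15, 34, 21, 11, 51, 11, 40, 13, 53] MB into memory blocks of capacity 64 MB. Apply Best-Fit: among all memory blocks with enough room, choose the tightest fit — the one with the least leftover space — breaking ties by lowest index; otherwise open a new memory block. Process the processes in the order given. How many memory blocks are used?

5

memory block 1: place 5 MB, 59 MB left
memory block 1: place 15 MB, 44 MB left
memory block 1: place 34 MB, 10 MB left
memory block 2: place 21 MB, 43 MB left
memory block 2: place 11 MB, 32 MB left
memory block 3: place 51 MB, 13 MB left
memory block 3: place 11 MB, 2 MB left
memory block 4: place 40 MB, 24 MB left
memory block 4: place 13 MB, 11 MB left
memory block 5: place 53 MB, 11 MB left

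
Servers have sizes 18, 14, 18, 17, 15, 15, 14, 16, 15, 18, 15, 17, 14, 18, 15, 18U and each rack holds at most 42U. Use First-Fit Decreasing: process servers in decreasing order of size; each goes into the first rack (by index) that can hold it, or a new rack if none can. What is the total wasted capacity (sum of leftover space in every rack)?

Sorted descending: 18, 18, 18, 18, 18, 17, 17, 16, 15, 15, 15, 15, 15, 14, 14, 14.
18U → rack 1 (remaining 24U)
18U → rack 1 (remaining 6U)
18U → rack 2 (remaining 24U)
18U → rack 2 (remaining 6U)
18U → rack 3 (remaining 24U)
17U → rack 3 (remaining 7U)
17U → rack 4 (remaining 25U)
16U → rack 4 (remaining 9U)
15U → rack 5 (remaining 27U)
15U → rack 5 (remaining 12U)
15U → rack 6 (remaining 27U)
15U → rack 6 (remaining 12U)
15U → rack 7 (remaining 27U)
14U → rack 7 (remaining 13U)
14U → rack 8 (remaining 28U)
14U → rack 8 (remaining 14U)
8 racks × 42U = 336U; used 257U; unused 79U.

79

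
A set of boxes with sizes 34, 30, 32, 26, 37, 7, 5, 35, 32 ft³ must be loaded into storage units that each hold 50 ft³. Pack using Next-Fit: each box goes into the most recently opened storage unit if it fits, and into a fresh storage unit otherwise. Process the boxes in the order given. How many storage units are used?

storage unit 1: place 34 ft³, 16 ft³ left
storage unit 2: place 30 ft³, 20 ft³ left
storage unit 3: place 32 ft³, 18 ft³ left
storage unit 4: place 26 ft³, 24 ft³ left
storage unit 5: place 37 ft³, 13 ft³ left
storage unit 5: place 7 ft³, 6 ft³ left
storage unit 5: place 5 ft³, 1 ft³ left
storage unit 6: place 35 ft³, 15 ft³ left
storage unit 7: place 32 ft³, 18 ft³ left

7 storage units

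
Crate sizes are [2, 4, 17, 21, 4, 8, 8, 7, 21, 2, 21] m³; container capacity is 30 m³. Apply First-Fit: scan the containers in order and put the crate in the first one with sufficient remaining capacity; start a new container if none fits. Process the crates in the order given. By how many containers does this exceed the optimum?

First-Fit: [2,4,17,4,2] [21,8] [8,7] [21] [21] → 5 containers.
Total size 115 m³; any packing needs at least ⌈115/30⌉ = 4 containers.
An optimal packing achieves that bound: [21,8] [21,8] [21,7,2] [17,4,4,2] → 4 containers.
Excess: 5 − 4 = 1.

1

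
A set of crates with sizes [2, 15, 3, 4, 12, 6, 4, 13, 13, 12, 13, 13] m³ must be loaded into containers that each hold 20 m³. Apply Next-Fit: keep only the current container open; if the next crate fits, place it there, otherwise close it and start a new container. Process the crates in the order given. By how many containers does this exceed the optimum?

1

Next-Fit: [2,15,3] [4,12] [6,4] [13] [13] [12] [13] [13] → 8 containers.
7 crates exceed 10 m³ (half the capacity), and no two of those can share a container, so at least 7 containers are needed.
An optimal packing achieves that bound: [15,4] [13,6] [13,4,3] [13,2] [13] [12] [12] → 7 containers.
Excess: 8 − 7 = 1.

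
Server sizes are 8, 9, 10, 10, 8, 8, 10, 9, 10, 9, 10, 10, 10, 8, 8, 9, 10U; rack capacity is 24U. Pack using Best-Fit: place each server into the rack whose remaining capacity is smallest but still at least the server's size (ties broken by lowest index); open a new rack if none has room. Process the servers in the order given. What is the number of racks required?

8 racks

8U → rack 1 (remaining 16U)
9U → rack 1 (remaining 7U)
10U → rack 2 (remaining 14U)
10U → rack 2 (remaining 4U)
8U → rack 3 (remaining 16U)
8U → rack 3 (remaining 8U)
10U → rack 4 (remaining 14U)
9U → rack 4 (remaining 5U)
10U → rack 5 (remaining 14U)
9U → rack 5 (remaining 5U)
10U → rack 6 (remaining 14U)
10U → rack 6 (remaining 4U)
10U → rack 7 (remaining 14U)
8U → rack 3 (remaining 0U)
8U → rack 7 (remaining 6U)
9U → rack 8 (remaining 15U)
10U → rack 8 (remaining 5U)
Final racks: [8,9] [10,10] [8,8,8] [10,9] [10,9] [10,10] [10,8] [9,10].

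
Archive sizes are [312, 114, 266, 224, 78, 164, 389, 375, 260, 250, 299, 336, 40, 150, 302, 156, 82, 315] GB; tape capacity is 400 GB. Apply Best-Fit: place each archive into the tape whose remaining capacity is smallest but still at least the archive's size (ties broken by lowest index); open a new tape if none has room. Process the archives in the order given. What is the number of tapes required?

12

Put 312 GB in tape 1; 88 GB remain.
Put 114 GB in tape 2; 286 GB remain.
Put 266 GB in tape 2; 20 GB remain.
Put 224 GB in tape 3; 176 GB remain.
Put 78 GB in tape 1; 10 GB remain.
Put 164 GB in tape 3; 12 GB remain.
Put 389 GB in tape 4; 11 GB remain.
Put 375 GB in tape 5; 25 GB remain.
Put 260 GB in tape 6; 140 GB remain.
Put 250 GB in tape 7; 150 GB remain.
Put 299 GB in tape 8; 101 GB remain.
Put 336 GB in tape 9; 64 GB remain.
Put 40 GB in tape 9; 24 GB remain.
Put 150 GB in tape 7; 0 GB remain.
Put 302 GB in tape 10; 98 GB remain.
Put 156 GB in tape 11; 244 GB remain.
Put 82 GB in tape 10; 16 GB remain.
Put 315 GB in tape 12; 85 GB remain.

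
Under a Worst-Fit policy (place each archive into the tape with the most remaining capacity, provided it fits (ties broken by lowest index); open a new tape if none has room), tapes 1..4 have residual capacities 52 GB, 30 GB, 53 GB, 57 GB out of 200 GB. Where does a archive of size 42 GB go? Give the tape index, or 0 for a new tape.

4

Tapes with room: tape 1 (52 GB), tape 3 (53 GB), tape 4 (57 GB).
Most room is tape 4 with 57 GB free.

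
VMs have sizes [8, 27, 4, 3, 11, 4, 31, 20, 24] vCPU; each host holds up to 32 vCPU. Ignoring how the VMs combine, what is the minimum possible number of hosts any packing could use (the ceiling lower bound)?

5 hosts

Total size = 8 + 27 + 4 + 3 + 11 + 4 + 31 + 20 + 24 = 132 vCPU.
⌈132 / 32⌉ = 5.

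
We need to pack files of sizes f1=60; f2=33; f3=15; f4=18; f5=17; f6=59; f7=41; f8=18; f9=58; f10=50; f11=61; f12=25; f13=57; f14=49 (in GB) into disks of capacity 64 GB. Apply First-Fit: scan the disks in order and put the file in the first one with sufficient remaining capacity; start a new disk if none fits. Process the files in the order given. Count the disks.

Put f1 (60 GB) in disk 1; 4 GB remain.
Put f2 (33 GB) in disk 2; 31 GB remain.
Put f3 (15 GB) in disk 2; 16 GB remain.
Put f4 (18 GB) in disk 3; 46 GB remain.
Put f5 (17 GB) in disk 3; 29 GB remain.
Put f6 (59 GB) in disk 4; 5 GB remain.
Put f7 (41 GB) in disk 5; 23 GB remain.
Put f8 (18 GB) in disk 3; 11 GB remain.
Put f9 (58 GB) in disk 6; 6 GB remain.
Put f10 (50 GB) in disk 7; 14 GB remain.
Put f11 (61 GB) in disk 8; 3 GB remain.
Put f12 (25 GB) in disk 9; 39 GB remain.
Put f13 (57 GB) in disk 10; 7 GB remain.
Put f14 (49 GB) in disk 11; 15 GB remain.

11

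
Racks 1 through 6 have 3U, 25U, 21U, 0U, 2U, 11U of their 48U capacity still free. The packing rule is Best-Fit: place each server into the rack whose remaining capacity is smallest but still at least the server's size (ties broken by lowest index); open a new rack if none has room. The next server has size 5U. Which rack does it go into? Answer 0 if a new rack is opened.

Racks with room: rack 2 (25U), rack 3 (21U), rack 6 (11U).
Tightest fit is rack 6 with 11U free.

6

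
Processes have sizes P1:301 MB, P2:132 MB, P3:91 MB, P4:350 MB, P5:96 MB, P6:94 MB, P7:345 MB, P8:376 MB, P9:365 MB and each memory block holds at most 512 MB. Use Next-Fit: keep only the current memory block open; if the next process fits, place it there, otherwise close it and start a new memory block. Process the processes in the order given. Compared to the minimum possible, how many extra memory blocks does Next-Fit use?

Next-Fit: [301,132] [91,350] [96,94] [345] [376] [365] → 6 memory blocks.
Total size 2150 MB; any packing needs at least ⌈2150/512⌉ = 5 memory blocks.
An optimal packing achieves that bound: [376,132] [365,96] [350,94] [345,91] [301] → 5 memory blocks.
Excess: 6 − 5 = 1.

1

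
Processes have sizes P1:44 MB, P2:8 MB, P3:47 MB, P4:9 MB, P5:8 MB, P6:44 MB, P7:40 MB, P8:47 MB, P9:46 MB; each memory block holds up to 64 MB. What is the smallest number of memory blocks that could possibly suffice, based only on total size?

5 memory blocks

Total size = 44 + 8 + 47 + 9 + 8 + 44 + 40 + 47 + 46 = 293 MB.
⌈293 / 64⌉ = 5.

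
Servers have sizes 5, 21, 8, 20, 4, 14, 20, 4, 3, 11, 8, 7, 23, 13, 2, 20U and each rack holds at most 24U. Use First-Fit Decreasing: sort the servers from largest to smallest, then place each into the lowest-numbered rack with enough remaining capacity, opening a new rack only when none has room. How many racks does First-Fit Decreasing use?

Sorted descending: 23, 21, 20, 20, 20, 14, 13, 11, 8, 8, 7, 5, 4, 4, 3, 2.
Put 23U in rack 1; 1U remain.
Put 21U in rack 2; 3U remain.
Put 20U in rack 3; 4U remain.
Put 20U in rack 4; 4U remain.
Put 20U in rack 5; 4U remain.
Put 14U in rack 6; 10U remain.
Put 13U in rack 7; 11U remain.
Put 11U in rack 7; 0U remain.
Put 8U in rack 6; 2U remain.
Put 8U in rack 8; 16U remain.
Put 7U in rack 8; 9U remain.
Put 5U in rack 8; 4U remain.
Put 4U in rack 3; 0U remain.
Put 4U in rack 4; 0U remain.
Put 3U in rack 2; 0U remain.
Put 2U in rack 5; 2U remain.
Final racks: [23] [21,3] [20,4] [20,4] [20,2] [14,8] [13,11] [8,7,5].

8 racks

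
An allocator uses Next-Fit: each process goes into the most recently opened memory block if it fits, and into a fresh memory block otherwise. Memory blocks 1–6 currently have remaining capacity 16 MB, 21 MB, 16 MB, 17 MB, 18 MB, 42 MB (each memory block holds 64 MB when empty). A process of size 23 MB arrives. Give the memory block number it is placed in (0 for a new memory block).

Next-Fit only looks at memory block 6, which has 42 MB free.
23 MB fits there.

6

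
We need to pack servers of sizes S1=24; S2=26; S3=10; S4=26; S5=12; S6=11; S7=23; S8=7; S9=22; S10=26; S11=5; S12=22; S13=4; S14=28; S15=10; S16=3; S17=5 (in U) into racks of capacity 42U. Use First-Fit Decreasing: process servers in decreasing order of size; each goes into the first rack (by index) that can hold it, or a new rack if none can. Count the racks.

Sorted descending: 28, 26, 26, 26, 24, 23, 22, 22, 12, 11, 10, 10, 7, 5, 5, 4, 3.
Put 28U in rack 1; 14U remain.
Put 26U in rack 2; 16U remain.
Put 26U in rack 3; 16U remain.
Put 26U in rack 4; 16U remain.
Put 24U in rack 5; 18U remain.
Put 23U in rack 6; 19U remain.
Put 22U in rack 7; 20U remain.
Put 22U in rack 8; 20U remain.
Put 12U in rack 1; 2U remain.
Put 11U in rack 2; 5U remain.
Put 10U in rack 3; 6U remain.
Put 10U in rack 4; 6U remain.
Put 7U in rack 5; 11U remain.
Put 5U in rack 2; 0U remain.
Put 5U in rack 3; 1U remain.
Put 4U in rack 4; 2U remain.
Put 3U in rack 5; 8U remain.
Final racks: [28,12] [26,11,5] [26,10,5] [26,10,4] [24,7,3] [23] [22] [22].

8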